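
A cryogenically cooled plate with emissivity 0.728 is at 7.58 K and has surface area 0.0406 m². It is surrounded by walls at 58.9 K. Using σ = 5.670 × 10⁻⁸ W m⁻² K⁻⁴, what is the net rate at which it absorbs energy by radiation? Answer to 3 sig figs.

Net gain ≈ 0.0202 W

Area A = 0.0406 m².
Net radiated power P_net = εσA(T⁴ − T₀⁴) = 0.728×5.670×10⁻⁸×0.0406×(7.58⁴ − 58.9⁴).
T⁴ − T₀⁴ = 3301.24 − 1.20354×10⁷ = -1.20321×10⁷ K⁴, so P_net = -0.0202 W — negative, meaning a net gain of 0.0202 W.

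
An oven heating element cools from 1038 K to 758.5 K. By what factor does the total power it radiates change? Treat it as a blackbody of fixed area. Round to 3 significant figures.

P₂/P₁ ≈ 0.285

P ∝ T⁴, so P₂/P₁ = (T₂/T₁)⁴ = (758.5/1038)⁴ = (0.730732)⁴ = 0.285.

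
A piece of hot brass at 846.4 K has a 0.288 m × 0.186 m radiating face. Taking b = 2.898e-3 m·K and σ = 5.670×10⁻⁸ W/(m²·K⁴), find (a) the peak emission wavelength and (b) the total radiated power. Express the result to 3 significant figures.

λ_max ≈ 3.42 μm; P ≈ 1.56×10³ W

(a) λ_max = b/T = 2.898×10⁻³/846.4 = 3.424×10⁻⁶ m = 3.42 μm.
Area A = 0.288 × 0.186 = 0.053568 m².
(b) P = σAT⁴ = 5.670×10⁻⁸×0.053568×(846.4)⁴ = 1.56×10³ W.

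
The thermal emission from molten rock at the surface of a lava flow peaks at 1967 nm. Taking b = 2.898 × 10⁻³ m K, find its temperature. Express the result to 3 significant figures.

Wien's law gives T = b/λ_max = (2.898×10⁻³ m·K)/(1.967×10⁻⁶ m) = 1.47×10³ K.

T ≈ 1.47×10³ K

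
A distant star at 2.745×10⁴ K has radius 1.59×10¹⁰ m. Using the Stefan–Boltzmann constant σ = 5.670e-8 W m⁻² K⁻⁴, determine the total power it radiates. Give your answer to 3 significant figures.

Surface area A = 4πR² = 4π(1.59×10¹⁰ m)² = 3.17690×10²¹ m².
P = σAT⁴ = 5.670×10⁻⁸ × 3.17690×10²¹ × (2.745×10⁴)⁴ = 1.02×10³² W.

P ≈ 1.02×10³² W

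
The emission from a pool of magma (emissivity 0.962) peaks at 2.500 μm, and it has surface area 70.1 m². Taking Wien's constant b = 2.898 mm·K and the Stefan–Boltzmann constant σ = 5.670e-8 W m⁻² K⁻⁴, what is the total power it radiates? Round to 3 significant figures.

P ≈ 6.90×10⁶ W

Wien's law: T = b/λ_max = 2.898×10⁻³/2.500×10⁻⁶ = 1159.20 K.
Area A = 70.1 m².
Then P = εσAT⁴ = 0.962×5.670×10⁻⁸×70.1×(1159.20)⁴ = 6.90×10⁶ W.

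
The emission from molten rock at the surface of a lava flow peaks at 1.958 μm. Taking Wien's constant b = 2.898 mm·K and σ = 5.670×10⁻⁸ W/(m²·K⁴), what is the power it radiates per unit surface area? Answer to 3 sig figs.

Wien's law: T = b/λ_max = 2.898×10⁻³/1.958×10⁻⁶ = 1480.08 K.
Then I = σT⁴ = 5.670×10⁻⁸×(1480.08)⁴ = 2.72×10⁵ W/m².

I ≈ 2.72×10⁵ W/m²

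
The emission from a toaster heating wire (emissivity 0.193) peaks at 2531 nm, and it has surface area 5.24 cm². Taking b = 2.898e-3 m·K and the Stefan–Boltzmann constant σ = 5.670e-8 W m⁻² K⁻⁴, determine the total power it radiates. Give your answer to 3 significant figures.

Wien's law: T = b/λ_max = 2.898×10⁻³/2.531×10⁻⁶ = 1145.00 K.
Area A = 5.24 cm² = 5.24×10⁻⁴ m².
Then P = εσAT⁴ = 0.193×5.670×10⁻⁸×5.24×10⁻⁴×(1145.00)⁴ = 9.86 W.

P ≈ 9.86 W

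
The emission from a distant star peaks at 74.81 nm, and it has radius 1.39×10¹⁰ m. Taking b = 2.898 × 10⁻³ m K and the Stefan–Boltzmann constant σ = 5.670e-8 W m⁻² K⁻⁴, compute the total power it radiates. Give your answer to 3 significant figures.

Wien's law: T = b/λ_max = 2.898×10⁻³/7.481×10⁻⁸ = 38738.1 K.
Surface area A = 4πR² = 4π(1.39×10¹⁰ m)² = 2.42795×10²¹ m².
Then P = σAT⁴ = 5.670×10⁻⁸×2.42795×10²¹×(38738.1)⁴ = 3.10×10³² W.

P ≈ 3.10×10³² W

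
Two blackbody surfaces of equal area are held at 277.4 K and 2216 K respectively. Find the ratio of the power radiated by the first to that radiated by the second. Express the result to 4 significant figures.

With equal areas, P₁/P₂ = (T₁/T₂)⁴ = (277.4/2216)⁴ = 2.456×10⁻⁴.

P₁/P₂ ≈ 2.456×10⁻⁴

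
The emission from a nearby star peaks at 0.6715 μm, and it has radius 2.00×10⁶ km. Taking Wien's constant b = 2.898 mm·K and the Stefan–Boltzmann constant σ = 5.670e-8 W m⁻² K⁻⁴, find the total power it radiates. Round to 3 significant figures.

Wien's law: T = b/λ_max = 2.898×10⁻³/6.715×10⁻⁷ = 4315.71 K.
Surface area A = 4πR² = 4π(2.00×10⁹ m)² = 5.02655×10¹⁹ m².
Then P = σAT⁴ = 5.670×10⁻⁸×5.02655×10¹⁹×(4315.71)⁴ = 9.89×10²⁶ W.

P ≈ 9.89×10²⁶ W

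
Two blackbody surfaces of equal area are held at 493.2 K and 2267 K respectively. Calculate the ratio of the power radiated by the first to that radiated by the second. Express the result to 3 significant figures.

P₁/P₂ ≈ 2.24×10⁻³

With equal areas, P₁/P₂ = (T₁/T₂)⁴ = (493.2/2267)⁴ = 2.24×10⁻³.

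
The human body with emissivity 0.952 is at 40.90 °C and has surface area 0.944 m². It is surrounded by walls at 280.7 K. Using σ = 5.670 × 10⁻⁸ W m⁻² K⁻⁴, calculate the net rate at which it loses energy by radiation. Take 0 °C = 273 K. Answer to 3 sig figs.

T = 40.90 °C + 273 = 313.90 K.
Area A = 0.944 m².
Net radiated power P_net = εσA(T⁴ − T₀⁴) = 0.952×5.670×10⁻⁸×0.944×(313.90⁴ − 280.7⁴).
T⁴ − T₀⁴ = 9.70879×10⁹ − 6.20826×10⁹ = 3.50053×10⁹ K⁴, so P_net = 178 W.

Net loss ≈ 178 W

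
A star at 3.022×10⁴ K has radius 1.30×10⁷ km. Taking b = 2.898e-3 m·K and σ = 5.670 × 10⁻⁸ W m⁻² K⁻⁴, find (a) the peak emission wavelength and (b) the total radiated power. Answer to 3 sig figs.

λ_max ≈ 95.9 nm; P ≈ 1.00×10³² W

(a) λ_max = b/T = 2.898×10⁻³/3.022×10⁴ = 9.590×10⁻⁸ m = 95.9 nm.
Surface area A = 4πR² = 4π(1.30×10¹⁰ m)² = 2.12372×10²¹ m².
(b) P = σAT⁴ = 5.670×10⁻⁸×2.12372×10²¹×(3.022×10⁴)⁴ = 1.00×10³² W.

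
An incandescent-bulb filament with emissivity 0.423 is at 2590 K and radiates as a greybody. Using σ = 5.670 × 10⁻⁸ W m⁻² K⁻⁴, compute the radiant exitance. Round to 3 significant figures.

Stefan–Boltzmann: I = εσT⁴ = 0.423 × 5.670×10⁻⁸ × (2590)⁴ = 1.08×10⁶ W/m².

I ≈ 1.08×10⁶ W/m²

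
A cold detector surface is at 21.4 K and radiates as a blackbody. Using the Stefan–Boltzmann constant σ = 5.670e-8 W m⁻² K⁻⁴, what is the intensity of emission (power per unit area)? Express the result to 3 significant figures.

I ≈ 0.0119 W/m²

Stefan–Boltzmann: I = σT⁴ = 5.670×10⁻⁸ × (21.4)⁴ = 0.0119 W/m².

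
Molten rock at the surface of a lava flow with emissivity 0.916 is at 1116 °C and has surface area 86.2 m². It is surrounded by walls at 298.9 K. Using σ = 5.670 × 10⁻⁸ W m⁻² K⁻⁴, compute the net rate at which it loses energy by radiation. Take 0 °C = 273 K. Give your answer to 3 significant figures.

T = 1116 °C + 273 = 1389 K.
Area A = 86.2 m².
Net radiated power P_net = εσA(T⁴ − T₀⁴) = 0.916×5.670×10⁻⁸×86.2×(1389⁴ − 298.9⁴).
T⁴ − T₀⁴ = 3.72228×10¹² − 7.98185×10⁹ = 3.71430×10¹² K⁴, so P_net = 1.66×10⁷ W.

Net loss ≈ 1.66×10⁷ W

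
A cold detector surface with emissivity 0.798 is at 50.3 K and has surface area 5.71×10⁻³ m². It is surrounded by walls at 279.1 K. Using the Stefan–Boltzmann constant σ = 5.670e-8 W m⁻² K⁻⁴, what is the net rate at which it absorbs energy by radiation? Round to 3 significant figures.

Net gain ≈ 1.57 W

Area A = 5.71×10⁻³ m².
Net radiated power P_net = εσA(T⁴ − T₀⁴) = 0.798×5.670×10⁻⁸×5.71×10⁻³×(50.3⁴ − 279.1⁴).
T⁴ − T₀⁴ = 6.40136×10⁶ − 6.06791×10⁹ = -6.06151×10⁹ K⁴, so P_net = -1.57 W — negative, meaning a net gain of 1.57 W.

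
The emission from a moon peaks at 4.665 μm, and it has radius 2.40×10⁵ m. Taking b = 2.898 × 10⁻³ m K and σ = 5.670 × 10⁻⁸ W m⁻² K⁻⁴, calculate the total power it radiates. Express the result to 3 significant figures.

P ≈ 6.11×10¹⁵ W

Wien's law: T = b/λ_max = 2.898×10⁻³/4.665×10⁻⁶ = 621.222 K.
Surface area A = 4πR² = 4π(2.40×10⁵ m)² = 7.23823×10¹¹ m².
Then P = σAT⁴ = 5.670×10⁻⁸×7.23823×10¹¹×(621.222)⁴ = 6.11×10¹⁵ W.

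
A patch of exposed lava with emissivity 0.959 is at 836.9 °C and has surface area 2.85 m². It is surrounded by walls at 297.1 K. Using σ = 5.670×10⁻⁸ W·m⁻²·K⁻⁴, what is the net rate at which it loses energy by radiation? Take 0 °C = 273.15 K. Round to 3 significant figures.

Net loss ≈ 2.34×10⁵ W

T = 836.9 °C + 273.15 = 1110.05 K.
Area A = 2.85 m².
Net radiated power P_net = εσA(T⁴ − T₀⁴) = 0.959×5.670×10⁻⁸×2.85×(1110.05⁴ − 297.1⁴).
T⁴ − T₀⁴ = 1.51834×10¹² − 7.79131×10⁹ = 1.51055×10¹² K⁴, so P_net = 2.34×10⁵ W.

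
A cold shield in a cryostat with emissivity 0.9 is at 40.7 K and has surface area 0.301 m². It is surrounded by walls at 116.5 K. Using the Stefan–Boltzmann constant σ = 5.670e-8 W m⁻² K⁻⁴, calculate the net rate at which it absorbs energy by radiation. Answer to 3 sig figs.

Net gain ≈ 2.79 W

Area A = 0.301 m².
Net radiated power P_net = εσA(T⁴ − T₀⁴) = 0.9×5.670×10⁻⁸×0.301×(40.7⁴ − 116.5⁴).
T⁴ − T₀⁴ = 2.74396×10⁶ − 1.84206×10⁸ = -1.81462×10⁸ K⁴, so P_net = -2.79 W — negative, meaning a net gain of 2.79 W.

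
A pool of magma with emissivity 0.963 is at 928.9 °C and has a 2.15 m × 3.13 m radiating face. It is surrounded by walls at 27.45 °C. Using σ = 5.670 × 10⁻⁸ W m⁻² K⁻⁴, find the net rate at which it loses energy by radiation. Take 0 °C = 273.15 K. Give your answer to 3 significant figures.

T = 928.9 °C + 273.15 = 1202.05 K.
Surroundings: T = 27.45 °C + 273.15 = 300.60 K.
Area A = 2.15 × 3.13 = 6.7295 m².
Net radiated power P_net = εσA(T⁴ − T₀⁴) = 0.963×5.670×10⁻⁸×6.7295×(1202.05⁴ − 300.60⁴).
T⁴ − T₀⁴ = 2.08781×10¹² − 8.16499×10⁹ = 2.07965×10¹² K⁴, so P_net = 7.64×10⁵ W.

Net loss ≈ 7.64×10⁵ W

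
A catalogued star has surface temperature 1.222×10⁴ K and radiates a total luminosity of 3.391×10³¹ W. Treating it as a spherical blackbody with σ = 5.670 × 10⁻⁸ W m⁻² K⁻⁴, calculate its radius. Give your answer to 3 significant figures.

L = 4πR²σT⁴ ⇒ R = √(L/(4πσT⁴)).
σT⁴ = 1.26435×10⁹ W/m², so R = √(3.391×10³¹/(4π×1.26435×10⁹)) = 4.62×10¹⁰ m.

R ≈ 4.62×10¹⁰ m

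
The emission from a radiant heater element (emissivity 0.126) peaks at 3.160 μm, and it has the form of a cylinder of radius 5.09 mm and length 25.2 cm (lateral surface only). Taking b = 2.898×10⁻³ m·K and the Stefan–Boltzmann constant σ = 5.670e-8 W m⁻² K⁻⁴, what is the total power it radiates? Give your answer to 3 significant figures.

Wien's law: T = b/λ_max = 2.898×10⁻³/3.160×10⁻⁶ = 917.089 K.
Lateral area A = 2πrL = 2π×5.09×10⁻³×0.252 = 8.05932×10⁻³ m².
Then P = εσAT⁴ = 0.126×5.670×10⁻⁸×8.05932×10⁻³×(917.089)⁴ = 40.7 W.

P ≈ 40.7 W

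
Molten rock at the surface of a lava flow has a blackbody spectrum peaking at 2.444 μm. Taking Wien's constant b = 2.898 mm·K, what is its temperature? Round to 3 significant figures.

Wien's law gives T = b/λ_max = (2.898×10⁻³ m·K)/(2.444×10⁻⁶ m) = 1.19×10³ K.

T ≈ 1.19×10³ K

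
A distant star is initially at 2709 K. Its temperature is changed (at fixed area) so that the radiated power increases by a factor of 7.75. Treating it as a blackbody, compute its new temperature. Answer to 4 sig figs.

T₂ ≈ 4520 K

P ∝ T⁴, so T₂/T₁ = (P₂/P₁)^(1/4) = (7.75)^(1/4) = 1.66850.
T₂ = 2709 × 1.66850 = 4520 K.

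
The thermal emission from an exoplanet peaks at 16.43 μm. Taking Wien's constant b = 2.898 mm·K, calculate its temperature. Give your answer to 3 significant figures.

Wien's law gives T = b/λ_max = (2.898×10⁻³ m·K)/(1.643×10⁻⁵ m) = 176 K.

T ≈ 176 K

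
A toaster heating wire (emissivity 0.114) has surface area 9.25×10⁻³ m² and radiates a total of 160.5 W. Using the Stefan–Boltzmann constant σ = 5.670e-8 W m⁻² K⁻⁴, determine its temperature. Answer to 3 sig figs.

T ≈ 1.28×10³ K

Area A = 9.25×10⁻³ m².
P = εσAT⁴ ⇒ T = (P/(εσA))^(1/4) = (160.5/(0.114×5.670×10⁻⁸×9.25×10⁻³))^(1/4) = 1.28×10³ K.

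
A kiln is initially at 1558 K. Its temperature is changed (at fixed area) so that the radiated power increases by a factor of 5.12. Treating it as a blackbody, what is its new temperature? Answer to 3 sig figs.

T₂ ≈ 2.34×10³ K

P ∝ T⁴, so T₂/T₁ = (P₂/P₁)^(1/4) = (5.12)^(1/4) = 1.50424.
T₂ = 1558 × 1.50424 = 2.34×10³ K.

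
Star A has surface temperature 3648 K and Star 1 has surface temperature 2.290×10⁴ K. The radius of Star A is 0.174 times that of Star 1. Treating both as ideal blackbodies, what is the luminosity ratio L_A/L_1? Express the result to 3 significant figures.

L ∝ R²T⁴, so L_A/L_1 = (R_A/R_1)²(T_A/T_1)⁴ = (0.174)² × (3648/2.290×10⁴)⁴ = 0.030276 × 6.43987×10⁻⁴ = 1.95×10⁻⁵.

L_A/L_1 ≈ 1.95×10⁻⁵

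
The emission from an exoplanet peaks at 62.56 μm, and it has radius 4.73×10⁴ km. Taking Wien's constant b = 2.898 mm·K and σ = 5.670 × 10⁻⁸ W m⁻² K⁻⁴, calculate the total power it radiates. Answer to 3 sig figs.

P ≈ 7.34×10¹⁵ W

Wien's law: T = b/λ_max = 2.898×10⁻³/6.256×10⁻⁵ = 46.3235 K.
Surface area A = 4πR² = 4π(4.73×10⁷ m)² = 2.81146×10¹⁶ m².
Then P = σAT⁴ = 5.670×10⁻⁸×2.81146×10¹⁶×(46.3235)⁴ = 7.34×10¹⁵ W.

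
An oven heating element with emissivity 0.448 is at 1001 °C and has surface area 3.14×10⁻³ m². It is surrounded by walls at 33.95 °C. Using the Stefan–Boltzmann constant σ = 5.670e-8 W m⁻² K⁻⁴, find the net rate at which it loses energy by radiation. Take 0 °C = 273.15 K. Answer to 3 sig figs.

T = 1001 °C + 273.15 = 1274.15 K.
Surroundings: T = 33.95 °C + 273.15 = 307.10 K.
Area A = 3.14×10⁻³ m².
Net radiated power P_net = εσA(T⁴ − T₀⁴) = 0.448×5.670×10⁻⁸×3.14×10⁻³×(1274.15⁴ − 307.10⁴).
T⁴ − T₀⁴ = 2.63562×10¹² − 8.89445×10⁹ = 2.62673×10¹² K⁴, so P_net = 210 W.

Net loss ≈ 210 W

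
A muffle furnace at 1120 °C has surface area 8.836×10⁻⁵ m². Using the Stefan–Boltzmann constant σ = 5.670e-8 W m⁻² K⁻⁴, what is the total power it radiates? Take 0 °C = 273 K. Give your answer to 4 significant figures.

P ≈ 18.86 W

T = 1120 °C + 273 = 1393 K.
Area A = 8.836×10⁻⁵ m².
P = σAT⁴ = 5.670×10⁻⁸ × 8.836×10⁻⁵ × (1393)⁴ = 18.86 W.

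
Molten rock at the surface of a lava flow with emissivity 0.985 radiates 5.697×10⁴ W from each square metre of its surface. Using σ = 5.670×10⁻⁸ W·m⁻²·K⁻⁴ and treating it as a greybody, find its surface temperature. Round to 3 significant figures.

T ≈ 1.00×10³ K

I = εσT⁴, so T = (I/εσ)^(1/4) = (5.697×10⁴/(0.985×5.670×10⁻⁸))^(1/4) = 1.00×10³ K.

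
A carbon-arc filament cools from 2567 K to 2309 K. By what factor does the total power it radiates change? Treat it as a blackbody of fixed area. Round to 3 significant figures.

P₂/P₁ ≈ 0.655

P ∝ T⁴, so P₂/P₁ = (T₂/T₁)⁴ = (2309/2567)⁴ = (0.899494)⁴ = 0.655.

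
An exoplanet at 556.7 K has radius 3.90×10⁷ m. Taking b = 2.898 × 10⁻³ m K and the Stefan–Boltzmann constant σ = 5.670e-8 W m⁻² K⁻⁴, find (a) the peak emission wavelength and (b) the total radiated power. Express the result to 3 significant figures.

(a) λ_max = b/T = 2.898×10⁻³/556.7 = 5.206×10⁻⁶ m = 5.21 μm.
Surface area A = 4πR² = 4π(3.90×10⁷ m)² = 1.91134×10¹⁶ m².
(b) P = σAT⁴ = 5.670×10⁻⁸×1.91134×10¹⁶×(556.7)⁴ = 1.04×10²⁰ W.

λ_max ≈ 5.21 μm; P ≈ 1.04×10²⁰ W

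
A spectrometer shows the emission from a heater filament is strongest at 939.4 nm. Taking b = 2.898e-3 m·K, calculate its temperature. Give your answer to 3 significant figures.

T ≈ 3.08×10³ K

Wien's law gives T = b/λ_max = (2.898×10⁻³ m·K)/(9.394×10⁻⁷ m) = 3.08×10³ K.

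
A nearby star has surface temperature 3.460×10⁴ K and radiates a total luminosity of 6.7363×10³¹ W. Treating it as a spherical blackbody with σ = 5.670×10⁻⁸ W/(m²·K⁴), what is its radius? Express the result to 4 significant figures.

R ≈ 8.122×10⁹ m

L = 4πR²σT⁴ ⇒ R = √(L/(4πσT⁴)).
σT⁴ = 8.12620×10¹⁰ W/m², so R = √(6.7363×10³¹/(4π×8.12620×10¹⁰)) = 8.122×10⁹ m.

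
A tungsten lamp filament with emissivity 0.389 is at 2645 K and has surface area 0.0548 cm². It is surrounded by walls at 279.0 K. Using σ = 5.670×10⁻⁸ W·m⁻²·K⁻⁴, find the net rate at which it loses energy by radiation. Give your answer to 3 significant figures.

Area A = 0.0548 cm² = 5.48×10⁻⁶ m².
Net radiated power P_net = εσA(T⁴ − T₀⁴) = 0.389×5.670×10⁻⁸×5.48×10⁻⁶×(2645⁴ − 279.0⁴).
T⁴ − T₀⁴ = 4.89444×10¹³ − 6.05922×10⁹ = 4.89383×10¹³ K⁴, so P_net = 5.92 W.

Net loss ≈ 5.92 W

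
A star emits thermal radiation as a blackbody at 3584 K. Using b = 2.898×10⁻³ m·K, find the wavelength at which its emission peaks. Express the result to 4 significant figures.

Wien's displacement law: λ_max = b/T = (2.898×10⁻³ m·K)/(3584 K) = 8.0859×10⁻⁷ m.
That is 0.8086 μm, in the infrared range.

λ_max ≈ 0.8086 μm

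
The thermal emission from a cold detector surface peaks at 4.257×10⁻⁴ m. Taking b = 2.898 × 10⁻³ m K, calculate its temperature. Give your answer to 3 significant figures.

T ≈ 6.81 K

Wien's law gives T = b/λ_max = (2.898×10⁻³ m·K)/(4.257×10⁻⁴ m) = 6.81 K.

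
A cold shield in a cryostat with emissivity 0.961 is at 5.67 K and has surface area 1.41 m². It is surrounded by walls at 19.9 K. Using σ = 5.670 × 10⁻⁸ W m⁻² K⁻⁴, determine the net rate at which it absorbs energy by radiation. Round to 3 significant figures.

Area A = 1.41 m².
Net radiated power P_net = εσA(T⁴ − T₀⁴) = 0.961×5.670×10⁻⁸×1.41×(5.67⁴ − 19.9⁴).
T⁴ − T₀⁴ = 1033.55 − 1.56824×10⁵ = -1.55790×10⁵ K⁴, so P_net = -0.0120 W — negative, meaning a net gain of 0.0120 W.

Net gain ≈ 0.0120 W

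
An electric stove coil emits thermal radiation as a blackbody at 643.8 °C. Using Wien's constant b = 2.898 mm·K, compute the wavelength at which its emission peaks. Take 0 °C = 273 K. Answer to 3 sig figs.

λ_max ≈ 3.16 μm

T = 643.8 °C + 273 = 916.8 K.
Wien's displacement law: λ_max = b/T = (2.898×10⁻³ m·K)/(916.8 K) = 3.161×10⁻⁶ m.
That is 3.16 μm, in the infrared range.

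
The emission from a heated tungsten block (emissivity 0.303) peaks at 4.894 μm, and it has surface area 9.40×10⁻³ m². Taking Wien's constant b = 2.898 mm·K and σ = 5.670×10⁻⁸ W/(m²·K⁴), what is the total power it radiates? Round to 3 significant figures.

P ≈ 19.9 W

Wien's law: T = b/λ_max = 2.898×10⁻³/4.894×10⁻⁶ = 592.154 K.
Area A = 9.40×10⁻³ m².
Then P = εσAT⁴ = 0.303×5.670×10⁻⁸×9.40×10⁻³×(592.154)⁴ = 19.9 W.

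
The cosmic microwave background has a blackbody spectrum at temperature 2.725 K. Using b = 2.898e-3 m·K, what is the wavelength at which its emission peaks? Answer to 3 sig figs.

λ_max ≈ 1.06 mm

Wien's displacement law: λ_max = b/T = (2.898×10⁻³ m·K)/(2.725 K) = 1.063×10⁻³ m.
That is 1.06 mm, in the microwave range.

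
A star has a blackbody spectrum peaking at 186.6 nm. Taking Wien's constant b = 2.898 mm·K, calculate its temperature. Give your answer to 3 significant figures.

T ≈ 1.55×10⁴ K

Wien's law gives T = b/λ_max = (2.898×10⁻³ m·K)/(1.866×10⁻⁷ m) = 1.55×10⁴ K.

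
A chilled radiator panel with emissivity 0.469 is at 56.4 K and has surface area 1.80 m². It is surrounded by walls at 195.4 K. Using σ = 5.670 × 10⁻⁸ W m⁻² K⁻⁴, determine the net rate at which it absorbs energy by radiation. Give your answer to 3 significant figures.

Net gain ≈ 69.3 W

Area A = 1.80 m².
Net radiated power P_net = εσA(T⁴ − T₀⁴) = 0.469×5.670×10⁻⁸×1.80×(56.4⁴ − 195.4⁴).
T⁴ − T₀⁴ = 1.01185×10⁷ − 1.45780×10⁹ = -1.44768×10⁹ K⁴, so P_net = -69.3 W — negative, meaning a net gain of 69.3 W.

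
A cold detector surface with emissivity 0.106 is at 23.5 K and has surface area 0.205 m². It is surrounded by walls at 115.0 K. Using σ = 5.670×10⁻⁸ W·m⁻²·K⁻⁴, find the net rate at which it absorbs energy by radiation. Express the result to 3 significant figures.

Net gain ≈ 0.215 W

Area A = 0.205 m².
Net radiated power P_net = εσA(T⁴ − T₀⁴) = 0.106×5.670×10⁻⁸×0.205×(23.5⁴ − 115.0⁴).
T⁴ − T₀⁴ = 3.04980×10⁵ − 1.74901×10⁸ = -1.74596×10⁸ K⁴, so P_net = -0.215 W — negative, meaning a net gain of 0.215 W.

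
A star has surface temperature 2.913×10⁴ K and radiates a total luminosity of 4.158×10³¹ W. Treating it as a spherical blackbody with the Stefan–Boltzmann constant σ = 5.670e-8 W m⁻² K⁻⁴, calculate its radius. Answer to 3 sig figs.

R ≈ 9.00×10⁹ m

L = 4πR²σT⁴ ⇒ R = √(L/(4πσT⁴)).
σT⁴ = 4.08268×10¹⁰ W/m², so R = √(4.158×10³¹/(4π×4.08268×10¹⁰)) = 9.00×10⁹ m.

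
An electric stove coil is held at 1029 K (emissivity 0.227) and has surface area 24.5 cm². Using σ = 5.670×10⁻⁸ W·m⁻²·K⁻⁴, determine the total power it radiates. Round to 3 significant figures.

P ≈ 35.4 W

Area A = 24.5 cm² = 2.45×10⁻³ m².
P = εσAT⁴ = 0.227 × 5.670×10⁻⁸ × 2.45×10⁻³ × (1029)⁴ = 35.4 W.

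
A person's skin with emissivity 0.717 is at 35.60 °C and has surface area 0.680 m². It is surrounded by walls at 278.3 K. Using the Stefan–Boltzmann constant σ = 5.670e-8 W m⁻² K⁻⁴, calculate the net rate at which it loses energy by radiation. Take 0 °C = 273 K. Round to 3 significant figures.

T = 35.60 °C + 273 = 308.60 K.
Area A = 0.680 m².
Net radiated power P_net = εσA(T⁴ − T₀⁴) = 0.717×5.670×10⁻⁸×0.680×(308.60⁴ − 278.3⁴).
T⁴ − T₀⁴ = 9.06951×10⁹ − 5.99864×10⁹ = 3.07087×10⁹ K⁴, so P_net = 84.9 W.

Net loss ≈ 84.9 W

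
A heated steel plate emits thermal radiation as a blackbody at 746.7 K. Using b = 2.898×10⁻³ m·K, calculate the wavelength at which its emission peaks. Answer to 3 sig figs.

Wien's displacement law: λ_max = b/T = (2.898×10⁻³ m·K)/(746.7 K) = 3.881×10⁻⁶ m.
That is 3.88 μm, in the infrared range.

λ_max ≈ 3.88 μm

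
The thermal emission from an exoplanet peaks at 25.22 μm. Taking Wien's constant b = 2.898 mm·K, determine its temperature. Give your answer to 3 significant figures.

Wien's law gives T = b/λ_max = (2.898×10⁻³ m·K)/(2.522×10⁻⁵ m) = 115 K.

T ≈ 115 K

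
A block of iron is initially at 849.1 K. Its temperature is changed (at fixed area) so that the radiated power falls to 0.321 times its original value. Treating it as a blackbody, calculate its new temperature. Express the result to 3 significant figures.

P ∝ T⁴, so T₂/T₁ = (P₂/P₁)^(1/4) = (0.321)^(1/4) = 0.752708.
T₂ = 849.1 × 0.752708 = 639 K.

T₂ ≈ 639 K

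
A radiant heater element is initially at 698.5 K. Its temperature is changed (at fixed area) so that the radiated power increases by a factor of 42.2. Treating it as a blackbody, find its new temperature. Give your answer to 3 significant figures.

P ∝ T⁴, so T₂/T₁ = (P₂/P₁)^(1/4) = (42.2)^(1/4) = 2.54876.
T₂ = 698.5 × 2.54876 = 1.78×10³ K.

T₂ ≈ 1.78×10³ K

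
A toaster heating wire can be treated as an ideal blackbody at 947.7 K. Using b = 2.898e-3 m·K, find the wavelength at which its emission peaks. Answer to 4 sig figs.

λ_max ≈ 3.058 μm

Wien's displacement law: λ_max = b/T = (2.898×10⁻³ m·K)/(947.7 K) = 3.0579×10⁻⁶ m.
That is 3.058 μm, in the infrared range.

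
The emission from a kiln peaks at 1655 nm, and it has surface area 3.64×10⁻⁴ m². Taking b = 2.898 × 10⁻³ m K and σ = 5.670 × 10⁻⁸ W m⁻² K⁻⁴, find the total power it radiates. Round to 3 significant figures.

P ≈ 194 W

Wien's law: T = b/λ_max = 2.898×10⁻³/1.655×10⁻⁶ = 1751.06 K.
Area A = 3.64×10⁻⁴ m².
Then P = σAT⁴ = 5.670×10⁻⁸×3.64×10⁻⁴×(1751.06)⁴ = 194 W.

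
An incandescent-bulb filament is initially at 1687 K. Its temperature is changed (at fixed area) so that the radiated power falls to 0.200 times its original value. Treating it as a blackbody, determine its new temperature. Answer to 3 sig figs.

P ∝ T⁴, so T₂/T₁ = (P₂/P₁)^(1/4) = (0.200)^(1/4) = 0.668740.
T₂ = 1687 × 0.668740 = 1.13×10³ K.

T₂ ≈ 1.13×10³ K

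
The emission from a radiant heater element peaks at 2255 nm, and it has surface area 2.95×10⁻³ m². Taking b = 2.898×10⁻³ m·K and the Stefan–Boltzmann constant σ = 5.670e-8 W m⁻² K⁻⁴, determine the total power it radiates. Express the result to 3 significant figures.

Wien's law: T = b/λ_max = 2.898×10⁻³/2.255×10⁻⁶ = 1285.14 K.
Area A = 2.95×10⁻³ m².
Then P = σAT⁴ = 5.670×10⁻⁸×2.95×10⁻³×(1285.14)⁴ = 456 W.

P ≈ 456 W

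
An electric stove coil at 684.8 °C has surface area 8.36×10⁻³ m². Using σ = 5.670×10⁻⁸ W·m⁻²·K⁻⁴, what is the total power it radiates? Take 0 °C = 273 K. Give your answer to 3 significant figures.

P ≈ 399 W

T = 684.8 °C + 273 = 957.8 K.
Area A = 8.36×10⁻³ m².
P = σAT⁴ = 5.670×10⁻⁸ × 8.36×10⁻³ × (957.8)⁴ = 399 W.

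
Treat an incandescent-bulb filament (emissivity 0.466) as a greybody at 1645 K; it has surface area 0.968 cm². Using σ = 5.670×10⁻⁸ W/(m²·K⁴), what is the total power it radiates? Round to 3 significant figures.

Area A = 0.968 cm² = 9.68×10⁻⁵ m².
P = εσAT⁴ = 0.466 × 5.670×10⁻⁸ × 9.68×10⁻⁵ × (1645)⁴ = 18.7 W.

P ≈ 18.7 W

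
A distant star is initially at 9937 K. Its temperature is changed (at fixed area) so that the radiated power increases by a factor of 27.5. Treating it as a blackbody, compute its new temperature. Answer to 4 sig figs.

P ∝ T⁴, so T₂/T₁ = (P₂/P₁)^(1/4) = (27.5)^(1/4) = 2.28999.
T₂ = 9937 × 2.28999 = 2.276×10⁴ K.

T₂ ≈ 2.276×10⁴ K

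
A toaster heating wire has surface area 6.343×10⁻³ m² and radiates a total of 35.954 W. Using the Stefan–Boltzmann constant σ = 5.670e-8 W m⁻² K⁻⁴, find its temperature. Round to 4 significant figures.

T ≈ 562.3 K

Area A = 6.343×10⁻³ m².
P = σAT⁴ ⇒ T = (P/(σA))^(1/4) = (35.954/(5.670×10⁻⁸×6.343×10⁻³))^(1/4) = 562.3 K.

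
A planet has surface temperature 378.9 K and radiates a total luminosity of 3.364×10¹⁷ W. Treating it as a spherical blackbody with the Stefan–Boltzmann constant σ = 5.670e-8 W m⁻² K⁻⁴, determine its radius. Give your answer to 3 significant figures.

R ≈ 4.79×10⁶ m

L = 4πR²σT⁴ ⇒ R = √(L/(4πσT⁴)).
σT⁴ = 1168.64 W/m², so R = √(3.364×10¹⁷/(4π×1168.64)) = 4.79×10⁶ m.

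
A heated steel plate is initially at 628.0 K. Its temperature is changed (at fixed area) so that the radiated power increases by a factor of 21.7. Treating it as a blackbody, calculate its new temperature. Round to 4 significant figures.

P ∝ T⁴, so T₂/T₁ = (P₂/P₁)^(1/4) = (21.7)^(1/4) = 2.15832.
T₂ = 628.0 × 2.15832 = 1355 K.

T₂ ≈ 1355 K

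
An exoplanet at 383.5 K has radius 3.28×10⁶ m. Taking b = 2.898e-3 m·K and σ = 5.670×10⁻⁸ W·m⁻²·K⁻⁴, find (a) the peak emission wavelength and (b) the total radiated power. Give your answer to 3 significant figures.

(a) λ_max = b/T = 2.898×10⁻³/383.5 = 7.557×10⁻⁶ m = 7.56 μm.
Surface area A = 4πR² = 4π(3.28×10⁶ m)² = 1.35194×10¹⁴ m².
(b) P = σAT⁴ = 5.670×10⁻⁸×1.35194×10¹⁴×(383.5)⁴ = 1.66×10¹⁷ W.

λ_max ≈ 7.56 μm; P ≈ 1.66×10¹⁷ W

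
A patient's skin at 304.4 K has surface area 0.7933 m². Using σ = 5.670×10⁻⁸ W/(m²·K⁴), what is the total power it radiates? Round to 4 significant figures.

P ≈ 386.2 W

Area A = 0.7933 m².
P = σAT⁴ = 5.670×10⁻⁸ × 0.7933 × (304.4)⁴ = 386.2 W.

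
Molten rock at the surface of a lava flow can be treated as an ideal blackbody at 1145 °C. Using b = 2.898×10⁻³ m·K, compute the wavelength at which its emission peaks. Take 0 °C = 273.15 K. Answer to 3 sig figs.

T = 1145 °C + 273.15 = 1418.15 K.
Wien's displacement law: λ_max = b/T = (2.898×10⁻³ m·K)/(1418.15 K) = 2.044×10⁻⁶ m.
That is 2.04 μm, in the infrared range.

λ_max ≈ 2.04 μm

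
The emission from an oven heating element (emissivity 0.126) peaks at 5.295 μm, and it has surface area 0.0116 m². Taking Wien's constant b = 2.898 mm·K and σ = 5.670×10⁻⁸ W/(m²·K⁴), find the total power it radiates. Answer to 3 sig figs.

P ≈ 7.44 W

Wien's law: T = b/λ_max = 2.898×10⁻³/5.295×10⁻⁶ = 547.309 K.
Area A = 0.0116 m².
Then P = εσAT⁴ = 0.126×5.670×10⁻⁸×0.0116×(547.309)⁴ = 7.44 W.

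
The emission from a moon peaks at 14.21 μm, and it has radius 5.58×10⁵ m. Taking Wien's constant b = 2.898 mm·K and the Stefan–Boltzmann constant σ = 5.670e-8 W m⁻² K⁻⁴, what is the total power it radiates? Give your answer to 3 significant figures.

Wien's law: T = b/λ_max = 2.898×10⁻³/1.421×10⁻⁵ = 203.941 K.
Surface area A = 4πR² = 4π(5.58×10⁵ m)² = 3.91272×10¹² m².
Then P = σAT⁴ = 5.670×10⁻⁸×3.91272×10¹²×(203.941)⁴ = 3.84×10¹⁴ W.

P ≈ 3.84×10¹⁴ W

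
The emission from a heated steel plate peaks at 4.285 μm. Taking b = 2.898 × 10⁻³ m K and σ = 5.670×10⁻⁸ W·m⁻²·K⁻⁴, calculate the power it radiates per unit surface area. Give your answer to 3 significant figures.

Wien's law: T = b/λ_max = 2.898×10⁻³/4.285×10⁻⁶ = 676.313 K.
Then I = σT⁴ = 5.670×10⁻⁸×(676.313)⁴ = 1.19×10⁴ W/m².

I ≈ 1.19×10⁴ W/m²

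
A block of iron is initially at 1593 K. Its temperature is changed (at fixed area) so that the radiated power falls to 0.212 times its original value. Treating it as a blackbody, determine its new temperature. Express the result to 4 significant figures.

P ∝ T⁴, so T₂/T₁ = (P₂/P₁)^(1/4) = (0.212)^(1/4) = 0.678553.
T₂ = 1593 × 0.678553 = 1081 K.

T₂ ≈ 1081 K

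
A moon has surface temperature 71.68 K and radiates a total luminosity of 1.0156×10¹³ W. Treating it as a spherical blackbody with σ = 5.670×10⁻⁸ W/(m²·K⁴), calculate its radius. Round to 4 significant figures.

L = 4πR²σT⁴ ⇒ R = √(L/(4πσT⁴)).
σT⁴ = 1.49684 W/m², so R = √(1.0156×10¹³/(4π×1.49684)) = 7.348×10⁵ m.

R ≈ 7.348×10⁵ m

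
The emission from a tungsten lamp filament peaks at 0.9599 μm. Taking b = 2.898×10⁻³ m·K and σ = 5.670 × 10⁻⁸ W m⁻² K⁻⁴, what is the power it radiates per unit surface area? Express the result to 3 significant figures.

I ≈ 4.71×10⁶ W/m²

Wien's law: T = b/λ_max = 2.898×10⁻³/9.599×10⁻⁷ = 3019.06 K.
Then I = σT⁴ = 5.670×10⁻⁸×(3019.06)⁴ = 4.71×10⁶ W/m².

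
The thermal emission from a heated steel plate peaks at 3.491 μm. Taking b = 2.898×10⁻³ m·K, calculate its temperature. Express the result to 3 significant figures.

T ≈ 830 K

Wien's law gives T = b/λ_max = (2.898×10⁻³ m·K)/(3.491×10⁻⁶ m) = 830 K.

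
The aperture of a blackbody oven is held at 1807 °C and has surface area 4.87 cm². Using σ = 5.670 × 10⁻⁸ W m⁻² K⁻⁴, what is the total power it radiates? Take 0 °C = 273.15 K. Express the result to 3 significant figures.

P ≈ 517 W

T = 1807 °C + 273.15 = 2080.15 K.
Area A = 4.87 cm² = 4.87×10⁻⁴ m².
P = σAT⁴ = 5.670×10⁻⁸ × 4.87×10⁻⁴ × (2080.15)⁴ = 517 W.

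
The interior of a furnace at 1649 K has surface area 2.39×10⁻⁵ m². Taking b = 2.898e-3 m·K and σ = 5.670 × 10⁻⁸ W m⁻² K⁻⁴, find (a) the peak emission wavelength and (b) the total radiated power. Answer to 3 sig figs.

(a) λ_max = b/T = 2.898×10⁻³/1649 = 1.757×10⁻⁶ m = 1.76 μm.
Area A = 2.39×10⁻⁵ m².
(b) P = σAT⁴ = 5.670×10⁻⁸×2.39×10⁻⁵×(1649)⁴ = 10.0 W.

λ_max ≈ 1.76 μm; P ≈ 10.0 W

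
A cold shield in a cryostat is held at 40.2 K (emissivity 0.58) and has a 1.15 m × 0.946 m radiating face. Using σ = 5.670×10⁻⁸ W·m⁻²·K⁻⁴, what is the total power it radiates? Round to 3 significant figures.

P ≈ 0.0934 W

Area A = 1.15 × 0.946 = 1.0879 m².
P = εσAT⁴ = 0.58 × 5.670×10⁻⁸ × 1.0879 × (40.2)⁴ = 0.0934 W.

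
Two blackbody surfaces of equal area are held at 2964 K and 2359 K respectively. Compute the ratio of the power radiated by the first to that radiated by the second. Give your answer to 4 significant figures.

With equal areas, P₁/P₂ = (T₁/T₂)⁴ = (2964/2359)⁴ = 2.492.

P₁/P₂ ≈ 2.492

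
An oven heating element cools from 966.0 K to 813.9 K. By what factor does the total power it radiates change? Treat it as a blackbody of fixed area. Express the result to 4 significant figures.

P₂/P₁ ≈ 0.5039

P ∝ T⁴, so P₂/P₁ = (T₂/T₁)⁴ = (813.9/966.0)⁴ = (0.842547)⁴ = 0.5039.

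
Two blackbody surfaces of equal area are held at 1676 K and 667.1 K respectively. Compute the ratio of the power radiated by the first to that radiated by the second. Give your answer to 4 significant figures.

With equal areas, P₁/P₂ = (T₁/T₂)⁴ = (1676/667.1)⁴ = 39.84.

P₁/P₂ ≈ 39.84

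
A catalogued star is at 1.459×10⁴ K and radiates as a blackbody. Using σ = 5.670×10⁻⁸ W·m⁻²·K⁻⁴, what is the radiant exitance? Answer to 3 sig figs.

I ≈ 2.57×10⁹ W/m²

Stefan–Boltzmann: I = σT⁴ = 5.670×10⁻⁸ × (1.459×10⁴)⁴ = 2.57×10⁹ W/m².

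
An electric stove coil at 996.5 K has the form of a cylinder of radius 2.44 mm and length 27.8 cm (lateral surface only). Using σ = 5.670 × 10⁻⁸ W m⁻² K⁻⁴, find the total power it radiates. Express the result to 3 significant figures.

Lateral area A = 2πrL = 2π×2.44×10⁻³×0.278 = 4.26201×10⁻³ m².
P = σAT⁴ = 5.670×10⁻⁸ × 4.26201×10⁻³ × (996.5)⁴ = 238 W.

P ≈ 238 W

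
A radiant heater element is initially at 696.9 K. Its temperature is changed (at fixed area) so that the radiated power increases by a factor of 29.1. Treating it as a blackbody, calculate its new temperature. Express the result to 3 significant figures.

T₂ ≈ 1.62×10³ K

P ∝ T⁴, so T₂/T₁ = (P₂/P₁)^(1/4) = (29.1)^(1/4) = 2.32259.
T₂ = 696.9 × 2.32259 = 1.62×10³ K.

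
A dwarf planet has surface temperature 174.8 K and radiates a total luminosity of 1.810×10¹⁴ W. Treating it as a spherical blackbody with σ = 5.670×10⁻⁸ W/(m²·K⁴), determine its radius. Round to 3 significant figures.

L = 4πR²σT⁴ ⇒ R = √(L/(4πσT⁴)).
σT⁴ = 52.9357 W/m², so R = √(1.810×10¹⁴/(4π×52.9357)) = 5.22×10⁵ m.

R ≈ 5.22×10⁵ m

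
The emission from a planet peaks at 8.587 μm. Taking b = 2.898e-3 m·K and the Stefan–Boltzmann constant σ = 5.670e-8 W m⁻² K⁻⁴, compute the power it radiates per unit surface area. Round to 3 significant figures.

Wien's law: T = b/λ_max = 2.898×10⁻³/8.587×10⁻⁶ = 337.487 K.
Then I = σT⁴ = 5.670×10⁻⁸×(337.487)⁴ = 736 W/m².

I ≈ 736 W/m²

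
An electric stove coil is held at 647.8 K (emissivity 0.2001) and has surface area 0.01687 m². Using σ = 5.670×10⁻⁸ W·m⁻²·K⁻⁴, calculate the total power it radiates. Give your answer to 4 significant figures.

Area A = 0.01687 m².
P = εσAT⁴ = 0.2001 × 5.670×10⁻⁸ × 0.01687 × (647.8)⁴ = 33.71 W.

P ≈ 33.71 W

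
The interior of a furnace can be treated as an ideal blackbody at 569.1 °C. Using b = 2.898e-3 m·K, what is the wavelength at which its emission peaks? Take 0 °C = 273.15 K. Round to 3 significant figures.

λ_max ≈ 3.44 μm

T = 569.1 °C + 273.15 = 842.25 K.
Wien's displacement law: λ_max = b/T = (2.898×10⁻³ m·K)/(842.25 K) = 3.441×10⁻⁶ m.
That is 3.44 μm, in the infrared range.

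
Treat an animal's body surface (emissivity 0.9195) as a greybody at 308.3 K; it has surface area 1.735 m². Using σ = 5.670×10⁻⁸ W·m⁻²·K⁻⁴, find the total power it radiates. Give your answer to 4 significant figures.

P ≈ 817.2 W

Area A = 1.735 m².
P = εσAT⁴ = 0.9195 × 5.670×10⁻⁸ × 1.735 × (308.3)⁴ = 817.2 W.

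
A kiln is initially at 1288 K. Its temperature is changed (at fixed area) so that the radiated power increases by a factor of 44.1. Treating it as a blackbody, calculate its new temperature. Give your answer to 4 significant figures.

T₂ ≈ 3319 K

P ∝ T⁴, so T₂/T₁ = (P₂/P₁)^(1/4) = (44.1)^(1/4) = 2.57697.
T₂ = 1288 × 2.57697 = 3319 K.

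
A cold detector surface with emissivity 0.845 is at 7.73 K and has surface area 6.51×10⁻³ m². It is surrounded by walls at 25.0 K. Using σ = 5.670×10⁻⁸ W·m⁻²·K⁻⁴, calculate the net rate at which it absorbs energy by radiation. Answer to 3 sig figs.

Area A = 6.51×10⁻³ m².
Net radiated power P_net = εσA(T⁴ − T₀⁴) = 0.845×5.670×10⁻⁸×6.51×10⁻³×(7.73⁴ − 25.0⁴).
T⁴ − T₀⁴ = 3570.41 − 3.90625×10⁵ = -3.87055×10⁵ K⁴, so P_net = -1.21×10⁻⁴ W — negative, meaning a net gain of 1.21×10⁻⁴ W.

Net gain ≈ 1.21×10⁻⁴ W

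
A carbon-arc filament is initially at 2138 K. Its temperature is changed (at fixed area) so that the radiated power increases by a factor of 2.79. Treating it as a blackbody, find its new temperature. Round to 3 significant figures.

T₂ ≈ 2.76×10³ K

P ∝ T⁴, so T₂/T₁ = (P₂/P₁)^(1/4) = (2.79)^(1/4) = 1.29241.
T₂ = 2138 × 1.29241 = 2.76×10³ K.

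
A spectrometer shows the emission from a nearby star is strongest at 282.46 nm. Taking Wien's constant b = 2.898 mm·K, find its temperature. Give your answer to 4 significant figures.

T ≈ 1.026×10⁴ K

Wien's law gives T = b/λ_max = (2.898×10⁻³ m·K)/(2.8246×10⁻⁷ m) = 1.026×10⁴ K.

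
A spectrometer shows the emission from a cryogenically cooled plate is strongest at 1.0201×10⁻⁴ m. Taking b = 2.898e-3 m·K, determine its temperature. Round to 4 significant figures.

T ≈ 28.41 K

Wien's law gives T = b/λ_max = (2.898×10⁻³ m·K)/(1.0201×10⁻⁴ m) = 28.41 K.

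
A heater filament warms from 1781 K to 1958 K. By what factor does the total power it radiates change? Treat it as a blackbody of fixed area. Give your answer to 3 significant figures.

P ∝ T⁴, so P₂/P₁ = (T₂/T₁)⁴ = (1958/1781)⁴ = (1.09938)⁴ = 1.46.

P₂/P₁ ≈ 1.46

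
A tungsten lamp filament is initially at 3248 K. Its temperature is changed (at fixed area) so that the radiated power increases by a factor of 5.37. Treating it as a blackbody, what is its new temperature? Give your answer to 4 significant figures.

P ∝ T⁴, so T₂/T₁ = (P₂/P₁)^(1/4) = (5.37)^(1/4) = 1.52228.
T₂ = 3248 × 1.52228 = 4944 K.

T₂ ≈ 4944 K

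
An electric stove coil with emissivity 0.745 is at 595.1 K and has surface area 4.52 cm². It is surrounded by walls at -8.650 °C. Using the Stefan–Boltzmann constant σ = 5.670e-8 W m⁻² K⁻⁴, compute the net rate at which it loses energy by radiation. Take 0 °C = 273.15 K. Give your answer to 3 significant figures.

Surroundings: T = -8.650 °C + 273.15 = 264.500 K.
Area A = 4.52 cm² = 4.52×10⁻⁴ m².
Net radiated power P_net = εσA(T⁴ − T₀⁴) = 0.745×5.670×10⁻⁸×4.52×10⁻⁴×(595.1⁴ − 264.500⁴).
T⁴ − T₀⁴ = 1.25418×10¹¹ − 4.89444×10⁹ = 1.20524×10¹¹ K⁴, so P_net = 2.30 W.

Net loss ≈ 2.30 W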